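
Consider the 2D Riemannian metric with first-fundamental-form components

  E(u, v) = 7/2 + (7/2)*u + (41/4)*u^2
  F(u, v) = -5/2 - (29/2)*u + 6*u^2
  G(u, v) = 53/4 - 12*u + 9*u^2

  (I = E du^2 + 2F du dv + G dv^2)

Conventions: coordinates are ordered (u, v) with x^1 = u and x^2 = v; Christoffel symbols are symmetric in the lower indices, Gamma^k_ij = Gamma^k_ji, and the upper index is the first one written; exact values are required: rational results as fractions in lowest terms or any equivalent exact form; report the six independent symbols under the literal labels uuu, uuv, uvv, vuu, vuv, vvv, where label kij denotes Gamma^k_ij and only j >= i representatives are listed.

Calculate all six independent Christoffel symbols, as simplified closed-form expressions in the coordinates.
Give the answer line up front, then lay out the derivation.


Answer: Gamma_uuu = (324*u^3 + 2460*u^2 - 1047*u - 209)/(900*u^4 + 1320*u^3 - 879*u^2 - 1090*u + 642), Gamma_uuv = (-864*u^3 + 2664*u^2 - 1032*u - 240)/(900*u^4 + 1320*u^3 - 879*u^2 - 1090*u + 642), Gamma_uvv = (-1296*u^3 + 2592*u^2 - 3060*u + 1272)/(900*u^4 + 1320*u^3 - 879*u^2 - 1090*u + 642), Gamma_vuu = (984*u^3 + 504*u^2 + 676*u - 742)/(900*u^4 + 1320*u^3 - 879*u^2 - 1090*u + 642), Gamma_vuv = (1476*u^3 - 480*u^2 + 168*u - 336)/(900*u^4 + 1320*u^3 - 879*u^2 - 1090*u + 642), Gamma_vvv = (864*u^3 - 2664*u^2 + 1032*u + 240)/(900*u^4 + 1320*u^3 - 879*u^2 - 1090*u + 642)

E = 7/2 + (7/2)*u + (41/4)*u^2; F = -5/2 - (29/2)*u + 6*u^2; G = 53/4 - 12*u + 9*u^2
Gamma^k_ij = (1/2) g^{kl} (d_i g_jl + d_j g_il - d_l g_ij), with g^inv = (1/(EG-F^2)) [[G, -F], [-F, E]]
first partials: E_u = 7/2 + (41/2)*u, E_v = 0, F_u = -29/2 + 12*u, F_v = 0, G_u = -12 + 18*u, G_v = 0
D = EG - F^2 = 321/8 - (545/8)*u - (879/16)*u^2 + (165/2)*u^3 + (225/4)*u^4
expanded: Gamma^u_uu = (G E_u - 2F F_u + F E_v)/(2D), Gamma^u_uv = (G E_v - F G_u)/(2D), Gamma^u_vv = (2G F_v - G G_u - F G_v)/(2D), Gamma^v_uu = (2E F_u - E E_v - F E_u)/(2D), Gamma^v_uv = (E G_u - F E_v)/(2D), Gamma^v_vv = (E G_v - 2F F_v + F G_u)/(2D); substitute and cancel common factors


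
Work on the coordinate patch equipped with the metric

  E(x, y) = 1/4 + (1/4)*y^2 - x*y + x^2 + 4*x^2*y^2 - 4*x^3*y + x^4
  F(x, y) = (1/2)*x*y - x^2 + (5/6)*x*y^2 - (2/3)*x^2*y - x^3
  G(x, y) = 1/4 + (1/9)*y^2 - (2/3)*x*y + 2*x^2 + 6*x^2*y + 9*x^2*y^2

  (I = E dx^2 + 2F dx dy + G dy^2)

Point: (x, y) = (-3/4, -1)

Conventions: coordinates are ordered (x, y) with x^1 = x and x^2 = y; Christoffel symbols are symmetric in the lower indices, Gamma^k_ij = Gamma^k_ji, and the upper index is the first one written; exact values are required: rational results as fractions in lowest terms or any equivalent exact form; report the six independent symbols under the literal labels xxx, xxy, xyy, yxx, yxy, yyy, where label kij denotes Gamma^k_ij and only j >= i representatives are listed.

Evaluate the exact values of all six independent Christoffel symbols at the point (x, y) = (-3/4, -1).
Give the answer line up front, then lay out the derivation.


Answer: Gamma_xxx = -35297/58708, Gamma_xxy = -16031/14677, Gamma_xyy = 144061/44031, Gamma_yxx = 36687/234832, Gamma_yxy = -75399/58708, Gamma_yyy = -69937/58708

E = 305/256, F = -1/64, G = 385/144 at the point
E_x = -23/16, E_y = -41/16, F_x = -41/48, F_y = 1/2, G_x = -41/6, G_y = -233/36
EG - F^2 = 14677/4608;  g^inv = (4608/14677) * [[385/144, 1/64], [1/64, 305/256]]
first-kind symbols [ij,l] = (1/2)(d_i g_jl + d_j g_il - d_l g_ij): [xx,x] = E_x/2 = -23/32, [xx,y] = F_x - E_y/2 = 41/96, [xy,x] = E_y/2 = -41/32, [xy,y] = G_x/2 = -41/12, [yy,x] = F_y - G_x/2 = 47/12, [yy,y] = G_y/2 = -233/72
Gamma^x_ij = (G*[ij,x] - F*[ij,y])/(EG - F^2), Gamma^y_ij = (E*[ij,y] - F*[ij,x])/(EG - F^2)


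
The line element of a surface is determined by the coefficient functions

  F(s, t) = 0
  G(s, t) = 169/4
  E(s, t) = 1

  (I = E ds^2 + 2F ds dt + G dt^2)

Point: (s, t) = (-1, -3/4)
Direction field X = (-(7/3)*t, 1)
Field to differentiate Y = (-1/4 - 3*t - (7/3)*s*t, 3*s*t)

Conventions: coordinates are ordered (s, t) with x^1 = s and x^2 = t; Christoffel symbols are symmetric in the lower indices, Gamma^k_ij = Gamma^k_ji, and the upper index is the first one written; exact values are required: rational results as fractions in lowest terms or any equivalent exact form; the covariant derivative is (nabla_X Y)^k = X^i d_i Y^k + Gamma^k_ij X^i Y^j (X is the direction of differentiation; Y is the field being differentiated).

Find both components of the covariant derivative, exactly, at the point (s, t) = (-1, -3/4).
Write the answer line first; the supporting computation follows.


Answer: (nabla_X Y)^s = 115/48, (nabla_X Y)^t = -111/16

E = 1, F = 0, G = 169/4 at the point
E_s = 0, E_t = 0, F_s = 0, F_t = 0, G_s = 0, G_t = 0
EG - F^2 = 169/4;  g^inv = (4/169) * [[169/4, 0], [0, 1]]
first-kind symbols [ij,l] = (1/2)(d_i g_jl + d_j g_il - d_l g_ij): [ss,s] = E_s/2 = 0, [ss,t] = F_s - E_t/2 = 0, [st,s] = E_t/2 = 0, [st,t] = G_s/2 = 0, [tt,s] = F_t - G_s/2 = 0, [tt,t] = G_t/2 = 0
Gamma^s_ij = (G*[ij,s] - F*[ij,t])/(EG - F^2), Gamma^t_ij = (E*[ij,t] - F*[ij,s])/(EG - F^2)
Gamma_sss = 0, Gamma_sst = 0, Gamma_stt = 0, Gamma_tss = 0, Gamma_tst = 0, Gamma_ttt = 0
X = (7/4, 1), Y = (1/4, 9/4) at the point


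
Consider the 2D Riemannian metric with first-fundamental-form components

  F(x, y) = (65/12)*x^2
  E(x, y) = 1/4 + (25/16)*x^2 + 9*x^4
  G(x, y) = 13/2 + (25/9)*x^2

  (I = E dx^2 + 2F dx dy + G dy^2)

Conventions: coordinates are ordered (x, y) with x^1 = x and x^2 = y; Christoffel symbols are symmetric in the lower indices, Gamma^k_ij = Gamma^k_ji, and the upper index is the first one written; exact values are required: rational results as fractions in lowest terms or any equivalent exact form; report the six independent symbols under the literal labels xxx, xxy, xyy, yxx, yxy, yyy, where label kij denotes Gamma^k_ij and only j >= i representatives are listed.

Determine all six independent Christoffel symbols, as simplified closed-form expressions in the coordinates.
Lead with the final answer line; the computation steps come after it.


Answer: Gamma_xxx = (14400*x^5 + 18046*x^3 + 2925*x)/(7200*x^6 + 9648*x^4 + 3125*x^2 + 468), Gamma_xxy = -13000*x^3/(21600*x^6 + 28944*x^4 + 9375*x^2 + 1404), Gamma_xyy = (-20000*x^3 - 46800*x)/(64800*x^6 + 86832*x^4 + 28125*x^2 + 4212), Gamma_yxx = (4875*x^3 + 1560*x)/(14400*x^6 + 19296*x^4 + 6250*x^2 + 936), Gamma_yxy = (7200*x^5 + 1250*x^3 + 200*x)/(7200*x^6 + 9648*x^4 + 3125*x^2 + 468), Gamma_yyy = 13000*x^3/(21600*x^6 + 28944*x^4 + 9375*x^2 + 1404)

E = 1/4 + (25/16)*x^2 + 9*x^4; F = (65/12)*x^2; G = 13/2 + (25/9)*x^2
Gamma^k_ij = (1/2) g^{kl} (d_i g_jl + d_j g_il - d_l g_ij), with g^inv = (1/(EG-F^2)) [[G, -F], [-F, E]]
first partials: E_x = (25/8)*x + 36*x^3, E_y = 0, F_x = (65/6)*x, F_y = 0, G_x = (50/9)*x, G_y = 0
D = EG - F^2 = 13/8 + (3125/288)*x^2 + (67/2)*x^4 + 25*x^6
expanded: Gamma^x_xx = (G E_x - 2F F_x + F E_y)/(2D), Gamma^x_xy = (G E_y - F G_x)/(2D), Gamma^x_yy = (2G F_y - G G_x - F G_y)/(2D), Gamma^y_xx = (2E F_x - E E_y - F E_x)/(2D), Gamma^y_xy = (E G_x - F E_y)/(2D), Gamma^y_yy = (E G_y - 2F F_y + F G_x)/(2D); substitute and cancel common factors


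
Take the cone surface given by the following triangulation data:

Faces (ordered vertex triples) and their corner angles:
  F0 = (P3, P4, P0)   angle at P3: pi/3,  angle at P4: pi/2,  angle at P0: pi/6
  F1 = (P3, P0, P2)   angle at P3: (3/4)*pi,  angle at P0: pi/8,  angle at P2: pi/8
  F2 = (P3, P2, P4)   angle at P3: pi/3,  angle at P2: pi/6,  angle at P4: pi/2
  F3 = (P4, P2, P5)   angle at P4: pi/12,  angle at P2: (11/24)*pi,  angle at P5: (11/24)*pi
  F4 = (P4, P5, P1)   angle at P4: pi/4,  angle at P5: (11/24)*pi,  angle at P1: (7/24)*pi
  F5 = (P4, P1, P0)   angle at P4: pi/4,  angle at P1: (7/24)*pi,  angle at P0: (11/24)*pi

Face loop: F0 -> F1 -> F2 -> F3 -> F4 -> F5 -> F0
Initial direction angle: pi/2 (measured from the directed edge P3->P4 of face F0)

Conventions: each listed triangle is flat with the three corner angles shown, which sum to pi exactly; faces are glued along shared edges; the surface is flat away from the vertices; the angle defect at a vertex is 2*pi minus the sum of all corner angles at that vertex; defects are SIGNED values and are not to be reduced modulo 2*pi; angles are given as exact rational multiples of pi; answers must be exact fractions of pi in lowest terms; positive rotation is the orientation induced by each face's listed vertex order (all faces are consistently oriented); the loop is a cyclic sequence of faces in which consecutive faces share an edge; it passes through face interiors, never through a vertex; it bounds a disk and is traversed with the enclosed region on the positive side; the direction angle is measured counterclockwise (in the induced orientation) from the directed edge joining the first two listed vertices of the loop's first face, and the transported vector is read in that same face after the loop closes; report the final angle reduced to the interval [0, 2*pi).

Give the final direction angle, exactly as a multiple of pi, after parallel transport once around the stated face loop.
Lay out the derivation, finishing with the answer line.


enclosed vertex P3: corner angles sum to (17/12)*pi, defect = 2*pi - (17/12)*pi = (7/12)*pi
enclosed vertex P4: corner angles sum to (19/12)*pi, defect = 2*pi - (19/12)*pi = (5/12)*pi
transport around the loop rotates by the sum of enclosed defects; add to the initial angle mod 2*pi
final angle = pi/2 + pi = (3/2)*pi (mod 2*pi)

Answer: final direction angle = (3/2)*pi


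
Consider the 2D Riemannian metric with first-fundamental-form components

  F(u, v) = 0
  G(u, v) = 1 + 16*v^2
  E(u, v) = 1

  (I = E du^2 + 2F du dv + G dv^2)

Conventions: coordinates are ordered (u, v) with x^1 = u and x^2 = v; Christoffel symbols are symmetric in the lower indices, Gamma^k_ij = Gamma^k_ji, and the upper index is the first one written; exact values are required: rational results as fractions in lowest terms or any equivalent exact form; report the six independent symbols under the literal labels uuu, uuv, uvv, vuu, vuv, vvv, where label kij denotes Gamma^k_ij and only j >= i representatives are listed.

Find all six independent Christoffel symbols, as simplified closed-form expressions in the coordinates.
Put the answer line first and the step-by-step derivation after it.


Answer: Gamma_uuu = 0, Gamma_uuv = 0, Gamma_uvv = 0, Gamma_vuu = 0, Gamma_vuv = 0, Gamma_vvv = 16*v/(16*v^2 + 1)

E = 1; F = 0; G = 1 + 16*v^2
Gamma^k_ij = (1/2) g^{kl} (d_i g_jl + d_j g_il - d_l g_ij), with g^inv = (1/(EG-F^2)) [[G, -F], [-F, E]]
first partials: E_u = 0, E_v = 0, F_u = 0, F_v = 0, G_u = 0, G_v = 32*v
D = EG - F^2 = 1 + 16*v^2
expanded: Gamma^u_uu = (G E_u - 2F F_u + F E_v)/(2D), Gamma^u_uv = (G E_v - F G_u)/(2D), Gamma^u_vv = (2G F_v - G G_u - F G_v)/(2D), Gamma^v_uu = (2E F_u - E E_v - F E_u)/(2D), Gamma^v_uv = (E G_u - F E_v)/(2D), Gamma^v_vv = (E G_v - 2F F_v + F G_u)/(2D); substitute and cancel common factors


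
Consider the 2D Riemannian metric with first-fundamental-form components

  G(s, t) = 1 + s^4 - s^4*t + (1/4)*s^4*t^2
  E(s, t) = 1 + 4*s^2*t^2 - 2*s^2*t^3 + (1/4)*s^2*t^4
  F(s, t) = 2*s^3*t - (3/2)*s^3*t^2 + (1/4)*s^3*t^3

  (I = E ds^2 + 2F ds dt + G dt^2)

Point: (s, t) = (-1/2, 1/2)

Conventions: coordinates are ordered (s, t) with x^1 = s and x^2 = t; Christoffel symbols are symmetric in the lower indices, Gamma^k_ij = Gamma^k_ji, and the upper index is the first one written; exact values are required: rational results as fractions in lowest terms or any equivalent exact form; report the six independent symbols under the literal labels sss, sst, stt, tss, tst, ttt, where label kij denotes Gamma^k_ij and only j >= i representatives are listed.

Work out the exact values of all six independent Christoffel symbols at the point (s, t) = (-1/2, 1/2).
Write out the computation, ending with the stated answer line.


E = 305/256, F = -21/256, G = 265/256 at the point
E_s = -49/64, E_t = 21/32, F_s = 63/128, F_t = -11/128, G_s = -9/32, G_t = -3/64
EG - F^2 = 157/128;  g^inv = (128/157) * [[265/256, 21/256], [21/256, 305/256]]
first-kind symbols [ij,l] = (1/2)(d_i g_jl + d_j g_il - d_l g_ij): [ss,s] = E_s/2 = -49/128, [ss,t] = F_s - E_t/2 = 21/128, [st,s] = E_t/2 = 21/64, [st,t] = G_s/2 = -9/64, [tt,s] = F_t - G_s/2 = 7/128, [tt,t] = G_t/2 = -3/128
Gamma^s_ij = (G*[ij,s] - F*[ij,t])/(EG - F^2), Gamma^t_ij = (E*[ij,t] - F*[ij,s])/(EG - F^2)

Answer: Gamma_sss = -49/157, Gamma_sst = 42/157, Gamma_stt = 7/157, Gamma_tss = 21/157, Gamma_tst = -18/157, Gamma_ttt = -3/157


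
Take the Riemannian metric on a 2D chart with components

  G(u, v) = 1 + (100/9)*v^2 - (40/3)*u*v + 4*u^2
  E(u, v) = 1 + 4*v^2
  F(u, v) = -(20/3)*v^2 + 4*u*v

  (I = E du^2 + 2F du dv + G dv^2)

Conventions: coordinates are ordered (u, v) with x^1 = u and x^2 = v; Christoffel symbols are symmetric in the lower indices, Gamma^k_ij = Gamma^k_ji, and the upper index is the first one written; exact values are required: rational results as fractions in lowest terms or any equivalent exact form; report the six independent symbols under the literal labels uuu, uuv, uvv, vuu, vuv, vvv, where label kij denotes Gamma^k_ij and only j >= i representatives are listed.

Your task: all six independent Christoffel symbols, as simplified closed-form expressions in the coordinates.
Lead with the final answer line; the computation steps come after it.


Answer: Gamma_uuu = 0, Gamma_uuv = 36*v/(36*u^2 - 120*u*v + 136*v^2 + 9), Gamma_uvv = -60*v/(36*u^2 - 120*u*v + 136*v^2 + 9), Gamma_vuu = 0, Gamma_vuv = (36*u - 60*v)/(36*u^2 - 120*u*v + 136*v^2 + 9), Gamma_vvv = (-60*u + 100*v)/(36*u^2 - 120*u*v + 136*v^2 + 9)

E = 1 + 4*v^2; F = -(20/3)*v^2 + 4*u*v; G = 1 + (100/9)*v^2 - (40/3)*u*v + 4*u^2
Gamma^k_ij = (1/2) g^{kl} (d_i g_jl + d_j g_il - d_l g_ij), with g^inv = (1/(EG-F^2)) [[G, -F], [-F, E]]
first partials: E_u = 0, E_v = 8*v, F_u = 4*v, F_v = -(40/3)*v + 4*u, G_u = -(40/3)*v + 8*u, G_v = (200/9)*v - (40/3)*u
D = EG - F^2 = 1 + (136/9)*v^2 - (40/3)*u*v + 4*u^2
expanded: Gamma^u_uu = (G E_u - 2F F_u + F E_v)/(2D), Gamma^u_uv = (G E_v - F G_u)/(2D), Gamma^u_vv = (2G F_v - G G_u - F G_v)/(2D), Gamma^v_uu = (2E F_u - E E_v - F E_u)/(2D), Gamma^v_uv = (E G_u - F E_v)/(2D), Gamma^v_vv = (E G_v - 2F F_v + F G_u)/(2D); substitute and cancel common factors


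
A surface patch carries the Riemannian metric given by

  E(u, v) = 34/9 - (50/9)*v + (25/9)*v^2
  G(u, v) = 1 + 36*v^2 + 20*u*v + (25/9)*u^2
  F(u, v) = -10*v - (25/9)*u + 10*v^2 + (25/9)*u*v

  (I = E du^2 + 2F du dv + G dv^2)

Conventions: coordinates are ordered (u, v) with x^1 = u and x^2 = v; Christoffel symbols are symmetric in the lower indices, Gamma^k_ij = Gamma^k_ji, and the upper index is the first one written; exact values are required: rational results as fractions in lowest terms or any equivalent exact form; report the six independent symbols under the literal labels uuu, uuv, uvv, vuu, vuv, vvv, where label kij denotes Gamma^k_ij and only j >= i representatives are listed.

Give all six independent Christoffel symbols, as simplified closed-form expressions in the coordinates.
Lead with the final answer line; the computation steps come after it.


Answer: Gamma_uuu = 0, Gamma_uuv = (25*v - 25)/(25*u^2 + 180*u*v + 349*v^2 - 50*v + 34), Gamma_uvv = (90*v - 90)/(25*u^2 + 180*u*v + 349*v^2 - 50*v + 34), Gamma_vuu = 0, Gamma_vuv = (25*u + 90*v)/(25*u^2 + 180*u*v + 349*v^2 - 50*v + 34), Gamma_vvv = (90*u + 324*v)/(25*u^2 + 180*u*v + 349*v^2 - 50*v + 34)

E = 34/9 - (50/9)*v + (25/9)*v^2; F = -10*v - (25/9)*u + 10*v^2 + (25/9)*u*v; G = 1 + 36*v^2 + 20*u*v + (25/9)*u^2
Gamma^k_ij = (1/2) g^{kl} (d_i g_jl + d_j g_il - d_l g_ij), with g^inv = (1/(EG-F^2)) [[G, -F], [-F, E]]
first partials: E_u = 0, E_v = -50/9 + (50/9)*v, F_u = -25/9 + (25/9)*v, F_v = -10 + 20*v + (25/9)*u, G_u = 20*v + (50/9)*u, G_v = 72*v + 20*u
D = EG - F^2 = 34/9 - (50/9)*v + (349/9)*v^2 + 20*u*v + (25/9)*u^2
expanded: Gamma^u_uu = (G E_u - 2F F_u + F E_v)/(2D), Gamma^u_uv = (G E_v - F G_u)/(2D), Gamma^u_vv = (2G F_v - G G_u - F G_v)/(2D), Gamma^v_uu = (2E F_u - E E_v - F E_u)/(2D), Gamma^v_uv = (E G_u - F E_v)/(2D), Gamma^v_vv = (E G_v - 2F F_v + F G_u)/(2D); substitute and cancel common factors


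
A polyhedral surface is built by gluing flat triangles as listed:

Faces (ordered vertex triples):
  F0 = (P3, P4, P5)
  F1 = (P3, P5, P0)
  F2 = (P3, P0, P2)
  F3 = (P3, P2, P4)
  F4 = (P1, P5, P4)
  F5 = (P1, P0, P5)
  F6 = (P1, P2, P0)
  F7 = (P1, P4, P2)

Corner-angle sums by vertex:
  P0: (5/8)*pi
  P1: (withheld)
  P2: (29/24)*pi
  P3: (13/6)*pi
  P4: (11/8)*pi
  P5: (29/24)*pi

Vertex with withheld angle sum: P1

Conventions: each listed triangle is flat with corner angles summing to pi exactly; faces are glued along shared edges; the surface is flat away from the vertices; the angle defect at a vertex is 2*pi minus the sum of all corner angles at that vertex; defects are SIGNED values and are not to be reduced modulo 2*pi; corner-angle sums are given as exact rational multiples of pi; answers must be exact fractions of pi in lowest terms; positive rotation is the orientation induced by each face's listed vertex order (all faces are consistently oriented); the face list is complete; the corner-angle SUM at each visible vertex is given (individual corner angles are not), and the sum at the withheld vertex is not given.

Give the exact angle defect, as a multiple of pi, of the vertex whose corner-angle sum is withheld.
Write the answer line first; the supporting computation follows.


Answer: defect(P1) = (7/12)*pi

V = 6, E = 12, F = 8; chi = V - E + F = 2
Gauss-Bonnet: total defect = 2*pi*chi = 4*pi; visible defects sum to (41/12)*pi


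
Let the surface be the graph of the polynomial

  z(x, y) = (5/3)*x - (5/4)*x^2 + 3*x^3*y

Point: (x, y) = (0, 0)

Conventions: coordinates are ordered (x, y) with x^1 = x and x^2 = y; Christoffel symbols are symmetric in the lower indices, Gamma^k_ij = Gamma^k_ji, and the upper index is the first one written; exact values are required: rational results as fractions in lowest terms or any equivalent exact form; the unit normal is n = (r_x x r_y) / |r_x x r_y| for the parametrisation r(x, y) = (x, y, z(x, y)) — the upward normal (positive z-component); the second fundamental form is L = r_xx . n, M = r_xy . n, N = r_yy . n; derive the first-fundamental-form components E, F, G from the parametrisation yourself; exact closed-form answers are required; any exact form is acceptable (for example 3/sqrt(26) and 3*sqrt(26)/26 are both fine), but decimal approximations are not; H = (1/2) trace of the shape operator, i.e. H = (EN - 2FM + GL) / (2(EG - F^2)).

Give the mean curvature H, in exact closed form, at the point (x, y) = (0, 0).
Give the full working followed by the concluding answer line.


z_x = 5/3, z_y = 0, z_xx = -5/2, z_xy = 0, z_yy = 0
E = 34/9, F = 0, G = 1; answer radicand W^2 = 34/9
unnormalised second-form numerators: l = -5/2, m = 0, n = 0; L = l/sqrt(34/9), and similarly M = m/sqrt(W^2), N = n/sqrt(W^2)
H = (E*n - 2*F*m + G*l) / (2*(EG - F^2)*sqrt(W^2)); E*n - 2*F*m + G*l = -5/2, EG - F^2 = 34/9, so H = (-45/136)/sqrt(34/9)

Answer: H = -135*sqrt(34)/4624


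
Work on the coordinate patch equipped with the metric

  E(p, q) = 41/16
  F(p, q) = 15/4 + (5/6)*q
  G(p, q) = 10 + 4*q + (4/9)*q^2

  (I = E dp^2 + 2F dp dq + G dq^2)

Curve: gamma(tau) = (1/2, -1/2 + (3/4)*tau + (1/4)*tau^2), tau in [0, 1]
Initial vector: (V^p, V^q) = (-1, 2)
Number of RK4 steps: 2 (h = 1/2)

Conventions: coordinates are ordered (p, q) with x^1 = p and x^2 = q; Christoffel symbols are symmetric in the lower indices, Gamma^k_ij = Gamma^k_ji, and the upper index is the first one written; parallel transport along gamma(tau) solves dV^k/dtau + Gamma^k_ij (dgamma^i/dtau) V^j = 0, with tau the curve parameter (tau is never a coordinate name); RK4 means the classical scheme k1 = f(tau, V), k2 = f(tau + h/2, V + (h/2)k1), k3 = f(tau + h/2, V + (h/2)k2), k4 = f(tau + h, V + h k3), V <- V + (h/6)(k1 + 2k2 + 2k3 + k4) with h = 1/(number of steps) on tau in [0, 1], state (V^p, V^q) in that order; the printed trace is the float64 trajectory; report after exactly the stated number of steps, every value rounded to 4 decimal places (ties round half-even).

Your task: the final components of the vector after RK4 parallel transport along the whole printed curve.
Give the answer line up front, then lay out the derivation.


Answer: V^p = -1.1337, V^q = 1.6822

gamma'(tau) = (0, 3/4 + (1/2)*tau); f(tau, V)^k = -Gamma^k_ij(gamma(tau)) gamma'^i(tau) V^j; h = 1/2; intermediate values shown to 6 dp
curve data and Christoffel symbols at the stage parameters:
  tau = 0.000000: gamma = (0.500000, -0.500000), gamma' = (0.000000, 0.750000); Gamma_ppp = 0.000000, Gamma_ppq = 0.000000, Gamma_pqq = 0.086145, Gamma_qpp = 0.000000, Gamma_qpq = 0.000000, Gamma_qqq = 0.183776
  tau = 0.250000: gamma = (0.500000, -0.296875), gamma' = (0.000000, 0.875000); Gamma_ppp = 0.000000, Gamma_ppq = 0.000000, Gamma_pqq = 0.080019, Gamma_qpp = 0.000000, Gamma_qpq = 0.000000, Gamma_qqq = 0.179376
  tau = 0.500000: gamma = (0.500000, -0.062500), gamma' = (0.000000, 1.000000); Gamma_ppp = 0.000000, Gamma_ppq = 0.000000, Gamma_pqq = 0.073654, Gamma_qpp = 0.000000, Gamma_qpq = 0.000000, Gamma_qqq = 0.174313
  tau = 0.750000: gamma = (0.500000, 0.203125), gamma' = (0.000000, 1.125000); Gamma_ppp = 0.000000, Gamma_ppq = 0.000000, Gamma_pqq = 0.067240, Gamma_qpp = 0.000000, Gamma_qpq = 0.000000, Gamma_qqq = 0.168661
  tau = 1.000000: gamma = (0.500000, 0.500000), gamma' = (0.000000, 1.250000); Gamma_ppp = 0.000000, Gamma_ppq = 0.000000, Gamma_pqq = 0.060945, Gamma_qpp = 0.000000, Gamma_qpq = 0.000000, Gamma_qqq = 0.162519
step 0: V^p = -1.0000, V^q = 2.0000
step 1: k1 = (-0.129218, -0.275664), k2 = (-0.135208, -0.303092), k3 = (-0.134728, -0.302016), k4 = (-0.136185, -0.322304); V <- V + (h/6)(k1 + 2k2 + 2k3 + k4): V^p = -1.0671, V^q = 1.8493
step 2: k1 = (-0.136209, -0.322361), k2 = (-0.133796, -0.335606), k3 = (-0.133546, -0.334977), k4 = (-0.128123, -0.341662); V <- V + (h/6)(k1 + 2k2 + 2k3 + k4): V^p = -1.1337, V^q = 1.6822


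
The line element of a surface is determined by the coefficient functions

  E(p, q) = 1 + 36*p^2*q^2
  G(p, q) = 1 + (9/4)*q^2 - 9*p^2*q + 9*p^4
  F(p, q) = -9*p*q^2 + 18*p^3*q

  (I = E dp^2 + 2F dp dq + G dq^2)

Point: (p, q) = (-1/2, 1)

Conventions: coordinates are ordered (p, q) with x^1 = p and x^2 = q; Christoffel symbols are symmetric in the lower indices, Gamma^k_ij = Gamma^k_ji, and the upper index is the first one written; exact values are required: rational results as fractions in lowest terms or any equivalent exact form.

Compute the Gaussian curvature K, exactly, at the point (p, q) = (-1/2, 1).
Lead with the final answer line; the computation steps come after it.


Answer: K = -4608/28561

E = 10, F = 9/4, G = 25/16, EG - F^2 = 169/16 at the point
E_p = -36, E_q = 18, F_p = 9/2, F_q = 27/4, G_p = 9/2, G_q = 9/4
E_qq = 18, F_pq = -9/2, G_pp = 9
Compute both Brioschi determinants and normalise by (EG - F^2)^2.
M1 = [[-E_qq/2 + F_pq - G_pp/2, E_p/2, F_p - E_q/2], [F_q - G_p/2, E, F], [G_q/2, F, G]] = [[-18, -18, -9/2], [9/2, 10, 9/4], [9/8, 9/4, 25/16]]; det M1 = -1665/16
M2 = [[0, E_q/2, G_p/2], [E_q/2, E, F], [G_p/2, F, G]] = [[0, 9, 9/4], [9, 10, 9/4], [9/4, 9/4, 25/16]]; det M2 = -1377/16
det M1 - det M2 = -18; K = -18 / (169/16)^2 = -4608/28561


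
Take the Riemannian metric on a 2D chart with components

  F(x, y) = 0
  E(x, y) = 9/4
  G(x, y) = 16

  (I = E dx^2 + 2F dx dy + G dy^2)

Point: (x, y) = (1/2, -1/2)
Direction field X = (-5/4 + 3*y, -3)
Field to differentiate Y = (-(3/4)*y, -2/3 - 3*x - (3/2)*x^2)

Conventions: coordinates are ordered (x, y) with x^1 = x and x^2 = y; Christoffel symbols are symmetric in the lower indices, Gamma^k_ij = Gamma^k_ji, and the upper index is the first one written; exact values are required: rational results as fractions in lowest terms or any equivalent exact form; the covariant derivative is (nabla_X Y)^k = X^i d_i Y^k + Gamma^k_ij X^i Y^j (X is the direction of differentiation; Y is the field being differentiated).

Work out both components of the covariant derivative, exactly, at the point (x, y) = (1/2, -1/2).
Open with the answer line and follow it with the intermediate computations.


Answer: (nabla_X Y)^x = 9/4, (nabla_X Y)^y = 99/8

E = 9/4, F = 0, G = 16 at the point
E_x = 0, E_y = 0, F_x = 0, F_y = 0, G_x = 0, G_y = 0
EG - F^2 = 36;  g^inv = (1/36) * [[16, 0], [0, 9/4]]
first-kind symbols [ij,l] = (1/2)(d_i g_jl + d_j g_il - d_l g_ij): [xx,x] = E_x/2 = 0, [xx,y] = F_x - E_y/2 = 0, [xy,x] = E_y/2 = 0, [xy,y] = G_x/2 = 0, [yy,x] = F_y - G_x/2 = 0, [yy,y] = G_y/2 = 0
Gamma^x_ij = (G*[ij,x] - F*[ij,y])/(EG - F^2), Gamma^y_ij = (E*[ij,y] - F*[ij,x])/(EG - F^2)
Gamma_xxx = 0, Gamma_xxy = 0, Gamma_xyy = 0, Gamma_yxx = 0, Gamma_yxy = 0, Gamma_yyy = 0
X = (-11/4, -3), Y = (3/8, -61/24) at the point


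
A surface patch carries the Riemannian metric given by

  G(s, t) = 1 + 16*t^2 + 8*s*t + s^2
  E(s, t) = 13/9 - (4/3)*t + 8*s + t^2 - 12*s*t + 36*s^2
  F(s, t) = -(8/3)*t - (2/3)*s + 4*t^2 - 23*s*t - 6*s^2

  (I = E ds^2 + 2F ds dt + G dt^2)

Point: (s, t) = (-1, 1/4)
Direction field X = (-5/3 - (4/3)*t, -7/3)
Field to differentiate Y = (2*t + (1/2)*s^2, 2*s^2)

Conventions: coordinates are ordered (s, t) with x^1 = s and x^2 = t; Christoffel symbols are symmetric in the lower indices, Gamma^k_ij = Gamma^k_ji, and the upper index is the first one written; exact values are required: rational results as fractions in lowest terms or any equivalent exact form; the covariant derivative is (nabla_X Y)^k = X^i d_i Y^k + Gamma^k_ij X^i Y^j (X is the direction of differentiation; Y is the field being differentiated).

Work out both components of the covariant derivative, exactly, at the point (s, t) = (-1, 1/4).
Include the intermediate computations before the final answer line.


E = 4633/144, F = 0, G = 1 at the point
E_s = -67, E_t = 67/6, F_s = 67/12, F_t = 67/3, G_s = 0, G_t = 0
EG - F^2 = 4633/144;  g^inv = (144/4633) * [[1, 0], [0, 4633/144]]
first-kind symbols [ij,l] = (1/2)(d_i g_jl + d_j g_il - d_l g_ij): [ss,s] = E_s/2 = -67/2, [ss,t] = F_s - E_t/2 = 0, [st,s] = E_t/2 = 67/12, [st,t] = G_s/2 = 0, [tt,s] = F_t - G_s/2 = 67/3, [tt,t] = G_t/2 = 0
Gamma^s_ij = (G*[ij,s] - F*[ij,t])/(EG - F^2), Gamma^t_ij = (E*[ij,t] - F*[ij,s])/(EG - F^2)
Gamma_sss = -4824/4633, Gamma_sst = 804/4633, Gamma_stt = 3216/4633, Gamma_tss = 0, Gamma_tst = 0, Gamma_ttt = 0
X = (-2, -7/3), Y = (1, 2) at the point

Answer: (nabla_X Y)^s = -68420/13899, (nabla_X Y)^t = 8


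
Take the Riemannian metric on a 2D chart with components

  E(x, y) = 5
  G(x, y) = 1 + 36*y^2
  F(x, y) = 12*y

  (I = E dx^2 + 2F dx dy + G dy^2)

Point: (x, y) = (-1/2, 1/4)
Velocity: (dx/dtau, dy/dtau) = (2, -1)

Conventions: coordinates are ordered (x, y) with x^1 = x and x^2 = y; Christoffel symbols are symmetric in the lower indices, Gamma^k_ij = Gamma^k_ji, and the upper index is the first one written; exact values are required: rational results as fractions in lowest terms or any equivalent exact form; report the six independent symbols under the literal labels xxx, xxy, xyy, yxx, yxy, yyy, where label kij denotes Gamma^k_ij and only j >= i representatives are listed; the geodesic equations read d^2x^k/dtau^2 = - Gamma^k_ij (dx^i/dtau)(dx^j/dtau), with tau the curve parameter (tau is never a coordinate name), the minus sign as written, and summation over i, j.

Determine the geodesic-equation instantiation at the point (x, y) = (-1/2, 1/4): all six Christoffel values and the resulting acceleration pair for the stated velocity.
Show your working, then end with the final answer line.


E = 5, F = 3, G = 13/4 at the point
E_x = 0, E_y = 0, F_x = 0, F_y = 12, G_x = 0, G_y = 18
EG - F^2 = 29/4;  g^inv = (4/29) * [[13/4, -3], [-3, 5]]
first-kind symbols [ij,l] = (1/2)(d_i g_jl + d_j g_il - d_l g_ij): [xx,x] = E_x/2 = 0, [xx,y] = F_x - E_y/2 = 0, [xy,x] = E_y/2 = 0, [xy,y] = G_x/2 = 0, [yy,x] = F_y - G_x/2 = 12, [yy,y] = G_y/2 = 9
Gamma^x_ij = (G*[ij,x] - F*[ij,y])/(EG - F^2), Gamma^y_ij = (E*[ij,y] - F*[ij,x])/(EG - F^2)
Gamma_xxx = 0, Gamma_xxy = 0, Gamma_xyy = 48/29, Gamma_yxx = 0, Gamma_yxy = 0, Gamma_yyy = 36/29
d^2x/dtau^2 = -(Gamma_xxx*(2)^2 + 2*Gamma_xxy*(2)*(-1) + Gamma_xyy*(-1)^2) = -48/29
d^2y/dtau^2 = -(Gamma_yxx*(2)^2 + 2*Gamma_yxy*(2)*(-1) + Gamma_yyy*(-1)^2) = -36/29

Answer: Gamma_xxx = 0, Gamma_xxy = 0, Gamma_xyy = 48/29, Gamma_yxx = 0, Gamma_yxy = 0, Gamma_yyy = 36/29; accelerations (d^2x/dtau^2, d^2y/dtau^2) = (-48/29, -36/29)


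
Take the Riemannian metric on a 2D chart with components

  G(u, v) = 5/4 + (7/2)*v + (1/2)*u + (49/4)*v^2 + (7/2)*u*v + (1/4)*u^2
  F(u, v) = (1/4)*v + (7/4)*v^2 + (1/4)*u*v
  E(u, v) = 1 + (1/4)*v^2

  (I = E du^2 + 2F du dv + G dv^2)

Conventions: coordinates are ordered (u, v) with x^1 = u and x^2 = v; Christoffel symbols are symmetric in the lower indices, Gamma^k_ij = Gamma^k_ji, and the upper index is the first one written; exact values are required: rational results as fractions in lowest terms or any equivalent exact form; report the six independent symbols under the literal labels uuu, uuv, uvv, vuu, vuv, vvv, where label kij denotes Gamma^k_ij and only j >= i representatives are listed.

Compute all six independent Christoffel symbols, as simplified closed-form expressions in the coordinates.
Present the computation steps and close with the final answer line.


E = 1 + (1/4)*v^2; F = (1/4)*v + (7/4)*v^2 + (1/4)*u*v; G = 5/4 + (7/2)*v + (1/2)*u + (49/4)*v^2 + (7/2)*u*v + (1/4)*u^2
Gamma^k_ij = (1/2) g^{kl} (d_i g_jl + d_j g_il - d_l g_ij), with g^inv = (1/(EG-F^2)) [[G, -F], [-F, E]]
first partials: E_u = 0, E_v = (1/2)*v, F_u = (1/4)*v, F_v = 1/4 + (7/2)*v + (1/4)*u, G_u = 1/2 + (7/2)*v + (1/2)*u, G_v = 7/2 + (49/2)*v + (7/2)*u
D = EG - F^2 = 5/4 + (7/2)*v + (1/2)*u + (25/2)*v^2 + (7/2)*u*v + (1/4)*u^2
expanded: Gamma^u_uu = (G E_u - 2F F_u + F E_v)/(2D), Gamma^u_uv = (G E_v - F G_u)/(2D), Gamma^u_vv = (2G F_v - G G_u - F G_v)/(2D), Gamma^v_uu = (2E F_u - E E_v - F E_u)/(2D), Gamma^v_uv = (E G_u - F E_v)/(2D), Gamma^v_vv = (E G_v - 2F F_v + F G_u)/(2D); substitute and cancel common factors

Answer: Gamma_uuu = 0, Gamma_uuv = v/(u^2 + 14*u*v + 2*u + 50*v^2 + 14*v + 5), Gamma_uvv = 7*v/(u^2 + 14*u*v + 2*u + 50*v^2 + 14*v + 5), Gamma_vuu = 0, Gamma_vuv = (u + 7*v + 1)/(u^2 + 14*u*v + 2*u + 50*v^2 + 14*v + 5), Gamma_vvv = (7*u + 49*v + 7)/(u^2 + 14*u*v + 2*u + 50*v^2 + 14*v + 5)


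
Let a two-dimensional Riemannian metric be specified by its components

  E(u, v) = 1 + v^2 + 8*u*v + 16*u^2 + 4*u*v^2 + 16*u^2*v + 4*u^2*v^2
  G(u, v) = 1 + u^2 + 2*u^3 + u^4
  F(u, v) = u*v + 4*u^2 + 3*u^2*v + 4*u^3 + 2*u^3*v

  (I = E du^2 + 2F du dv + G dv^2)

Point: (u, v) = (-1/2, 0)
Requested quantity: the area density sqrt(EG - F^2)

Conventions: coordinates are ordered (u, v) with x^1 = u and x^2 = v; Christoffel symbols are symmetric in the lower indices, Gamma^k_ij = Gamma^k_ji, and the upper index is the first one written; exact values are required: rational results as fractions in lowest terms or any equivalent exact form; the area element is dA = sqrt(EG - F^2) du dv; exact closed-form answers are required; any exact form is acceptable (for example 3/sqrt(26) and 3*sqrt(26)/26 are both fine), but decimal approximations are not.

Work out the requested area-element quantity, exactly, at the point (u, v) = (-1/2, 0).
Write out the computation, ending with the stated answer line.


E = 5, F = 1/2, G = 17/16; EG - F^2 = 81/16

Answer: sqrt(EG - F^2) = 9/4


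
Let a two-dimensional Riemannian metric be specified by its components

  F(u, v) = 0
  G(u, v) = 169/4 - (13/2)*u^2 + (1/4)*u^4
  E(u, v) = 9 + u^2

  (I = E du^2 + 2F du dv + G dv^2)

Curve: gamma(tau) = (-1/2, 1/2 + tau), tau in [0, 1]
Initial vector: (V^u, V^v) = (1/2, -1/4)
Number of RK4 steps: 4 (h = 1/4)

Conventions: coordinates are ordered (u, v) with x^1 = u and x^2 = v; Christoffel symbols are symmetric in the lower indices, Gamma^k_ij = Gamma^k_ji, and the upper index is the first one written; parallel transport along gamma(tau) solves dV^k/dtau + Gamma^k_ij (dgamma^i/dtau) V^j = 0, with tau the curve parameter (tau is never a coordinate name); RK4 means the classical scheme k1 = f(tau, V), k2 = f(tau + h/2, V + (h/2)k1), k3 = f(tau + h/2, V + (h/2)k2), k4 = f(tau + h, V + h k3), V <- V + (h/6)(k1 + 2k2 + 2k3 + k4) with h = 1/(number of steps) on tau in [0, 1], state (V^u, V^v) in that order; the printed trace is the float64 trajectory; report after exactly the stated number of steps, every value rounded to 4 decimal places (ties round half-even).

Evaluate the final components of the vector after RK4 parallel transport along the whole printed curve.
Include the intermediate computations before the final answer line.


gamma'(tau) = (0, 1); f(tau, V)^k = -Gamma^k_ij(gamma(tau)) gamma'^i(tau) V^j; h = 1/4; intermediate values shown to 6 dp
curve data and Christoffel symbols at the stage parameters:
  tau = 0.000000: gamma = (-0.500000, 0.500000), gamma' = (0.000000, 1.000000); Gamma_uuu = -0.054054, Gamma_uuv = 0.000000, Gamma_uvv = -0.344595, Gamma_vuu = 0.000000, Gamma_vuv = 0.078431, Gamma_vvv = 0.000000
  tau = 0.125000: gamma = (-0.500000, 0.625000), gamma' = (0.000000, 1.000000); Gamma_uuu = -0.054054, Gamma_uuv = 0.000000, Gamma_uvv = -0.344595, Gamma_vuu = 0.000000, Gamma_vuv = 0.078431, Gamma_vvv = 0.000000
  tau = 0.250000: gamma = (-0.500000, 0.750000), gamma' = (0.000000, 1.000000); Gamma_uuu = -0.054054, Gamma_uuv = 0.000000, Gamma_uvv = -0.344595, Gamma_vuu = 0.000000, Gamma_vuv = 0.078431, Gamma_vvv = 0.000000
  tau = 0.375000: gamma = (-0.500000, 0.875000), gamma' = (0.000000, 1.000000); Gamma_uuu = -0.054054, Gamma_uuv = 0.000000, Gamma_uvv = -0.344595, Gamma_vuu = 0.000000, Gamma_vuv = 0.078431, Gamma_vvv = 0.000000
  tau = 0.500000: gamma = (-0.500000, 1.000000), gamma' = (0.000000, 1.000000); Gamma_uuu = -0.054054, Gamma_uuv = 0.000000, Gamma_uvv = -0.344595, Gamma_vuu = 0.000000, Gamma_vuv = 0.078431, Gamma_vvv = 0.000000
  tau = 0.625000: gamma = (-0.500000, 1.125000), gamma' = (0.000000, 1.000000); Gamma_uuu = -0.054054, Gamma_uuv = 0.000000, Gamma_uvv = -0.344595, Gamma_vuu = 0.000000, Gamma_vuv = 0.078431, Gamma_vvv = 0.000000
  tau = 0.750000: gamma = (-0.500000, 1.250000), gamma' = (0.000000, 1.000000); Gamma_uuu = -0.054054, Gamma_uuv = 0.000000, Gamma_uvv = -0.344595, Gamma_vuu = 0.000000, Gamma_vuv = 0.078431, Gamma_vvv = 0.000000
  tau = 0.875000: gamma = (-0.500000, 1.375000), gamma' = (0.000000, 1.000000); Gamma_uuu = -0.054054, Gamma_uuv = 0.000000, Gamma_uvv = -0.344595, Gamma_vuu = 0.000000, Gamma_vuv = 0.078431, Gamma_vvv = 0.000000
  tau = 1.000000: gamma = (-0.500000, 1.500000), gamma' = (0.000000, 1.000000); Gamma_uuu = -0.054054, Gamma_uuv = 0.000000, Gamma_uvv = -0.344595, Gamma_vuu = 0.000000, Gamma_vuv = 0.078431, Gamma_vvv = 0.000000
step 0: V^u = 0.5000, V^v = -0.2500
step 1: k1 = (-0.086149, -0.039216), k2 = (-0.087838, -0.038371), k3 = (-0.087801, -0.038355), k4 = (-0.089453, -0.037494); V <- V + (h/6)(k1 + 2k2 + 2k3 + k4): V^u = 0.4780, V^v = -0.2596
step 2: k1 = (-0.089453, -0.037494), k2 = (-0.091068, -0.036617), k3 = (-0.091031, -0.036601), k4 = (-0.092606, -0.035709); V <- V + (h/6)(k1 + 2k2 + 2k3 + k4): V^u = 0.4553, V^v = -0.2687
step 3: k1 = (-0.092607, -0.035709), k2 = (-0.094145, -0.034801), k3 = (-0.094106, -0.034786), k4 = (-0.095604, -0.033863); V <- V + (h/6)(k1 + 2k2 + 2k3 + k4): V^u = 0.4318, V^v = -0.2774
step 4: k1 = (-0.095604, -0.033863), k2 = (-0.097063, -0.032926), k3 = (-0.097022, -0.032912), k4 = (-0.098439, -0.031961); V <- V + (h/6)(k1 + 2k2 + 2k3 + k4): V^u = 0.4075, V^v = -0.2857

Answer: V^u = 0.4075, V^v = -0.2857


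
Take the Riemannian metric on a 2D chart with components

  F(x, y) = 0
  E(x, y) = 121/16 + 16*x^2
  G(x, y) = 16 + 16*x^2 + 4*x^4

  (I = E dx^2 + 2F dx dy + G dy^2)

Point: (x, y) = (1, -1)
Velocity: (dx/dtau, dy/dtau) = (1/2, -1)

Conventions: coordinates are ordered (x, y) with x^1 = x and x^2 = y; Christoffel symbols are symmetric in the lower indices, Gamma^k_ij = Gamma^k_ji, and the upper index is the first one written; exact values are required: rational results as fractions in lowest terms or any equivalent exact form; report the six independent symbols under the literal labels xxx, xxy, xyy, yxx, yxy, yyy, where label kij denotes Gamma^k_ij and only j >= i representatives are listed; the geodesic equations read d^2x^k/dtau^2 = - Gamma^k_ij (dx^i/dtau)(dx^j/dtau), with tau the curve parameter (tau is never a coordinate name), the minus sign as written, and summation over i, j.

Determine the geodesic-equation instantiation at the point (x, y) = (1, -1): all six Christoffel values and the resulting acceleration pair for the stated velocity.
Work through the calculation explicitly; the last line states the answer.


E = 377/16, F = 0, G = 36 at the point
E_x = 32, E_y = 0, F_x = 0, F_y = 0, G_x = 48, G_y = 0
EG - F^2 = 3393/4;  g^inv = (4/3393) * [[36, 0], [0, 377/16]]
first-kind symbols [ij,l] = (1/2)(d_i g_jl + d_j g_il - d_l g_ij): [xx,x] = E_x/2 = 16, [xx,y] = F_x - E_y/2 = 0, [xy,x] = E_y/2 = 0, [xy,y] = G_x/2 = 24, [yy,x] = F_y - G_x/2 = -24, [yy,y] = G_y/2 = 0
Gamma^x_ij = (G*[ij,x] - F*[ij,y])/(EG - F^2), Gamma^y_ij = (E*[ij,y] - F*[ij,x])/(EG - F^2)
Gamma_xxx = 256/377, Gamma_xxy = 0, Gamma_xyy = -384/377, Gamma_yxx = 0, Gamma_yxy = 2/3, Gamma_yyy = 0
d^2x/dtau^2 = -(Gamma_xxx*(1/2)^2 + 2*Gamma_xxy*(1/2)*(-1) + Gamma_xyy*(-1)^2) = 320/377
d^2y/dtau^2 = -(Gamma_yxx*(1/2)^2 + 2*Gamma_yxy*(1/2)*(-1) + Gamma_yyy*(-1)^2) = 2/3

Answer: Gamma_xxx = 256/377, Gamma_xxy = 0, Gamma_xyy = -384/377, Gamma_yxx = 0, Gamma_yxy = 2/3, Gamma_yyy = 0; accelerations (d^2x/dtau^2, d^2y/dtau^2) = (320/377, 2/3)


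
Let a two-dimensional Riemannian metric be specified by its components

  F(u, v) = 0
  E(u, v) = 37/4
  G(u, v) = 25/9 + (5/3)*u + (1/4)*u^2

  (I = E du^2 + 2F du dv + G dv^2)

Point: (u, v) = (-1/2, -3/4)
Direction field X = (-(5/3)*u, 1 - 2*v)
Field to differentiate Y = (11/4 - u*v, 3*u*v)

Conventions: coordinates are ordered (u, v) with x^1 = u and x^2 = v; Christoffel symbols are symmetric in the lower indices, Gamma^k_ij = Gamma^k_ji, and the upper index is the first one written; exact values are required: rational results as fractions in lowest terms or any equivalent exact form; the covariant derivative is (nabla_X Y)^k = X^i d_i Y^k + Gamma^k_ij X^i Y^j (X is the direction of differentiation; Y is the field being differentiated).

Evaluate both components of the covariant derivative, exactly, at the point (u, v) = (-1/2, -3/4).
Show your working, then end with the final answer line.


E = 37/4, F = 0, G = 289/144 at the point
E_u = 0, E_v = 0, F_u = 0, F_v = 0, G_u = 17/12, G_v = 0
EG - F^2 = 10693/576;  g^inv = (576/10693) * [[289/144, 0], [0, 37/4]]
first-kind symbols [ij,l] = (1/2)(d_i g_jl + d_j g_il - d_l g_ij): [uu,u] = E_u/2 = 0, [uu,v] = F_u - E_v/2 = 0, [uv,u] = E_v/2 = 0, [uv,v] = G_u/2 = 17/24, [vv,u] = F_v - G_u/2 = -17/24, [vv,v] = G_v/2 = 0
Gamma^u_ij = (G*[ij,u] - F*[ij,v])/(EG - F^2), Gamma^v_ij = (E*[ij,v] - F*[ij,u])/(EG - F^2)
Gamma_uuu = 0, Gamma_uuv = 0, Gamma_uvv = -17/222, Gamma_vuu = 0, Gamma_vuv = 6/17, Gamma_vvv = 0
X = (5/6, 5/2), Y = (19/8, 9/8) at the point

Answer: (nabla_X Y)^u = 1965/1184, (nabla_X Y)^v = -435/136


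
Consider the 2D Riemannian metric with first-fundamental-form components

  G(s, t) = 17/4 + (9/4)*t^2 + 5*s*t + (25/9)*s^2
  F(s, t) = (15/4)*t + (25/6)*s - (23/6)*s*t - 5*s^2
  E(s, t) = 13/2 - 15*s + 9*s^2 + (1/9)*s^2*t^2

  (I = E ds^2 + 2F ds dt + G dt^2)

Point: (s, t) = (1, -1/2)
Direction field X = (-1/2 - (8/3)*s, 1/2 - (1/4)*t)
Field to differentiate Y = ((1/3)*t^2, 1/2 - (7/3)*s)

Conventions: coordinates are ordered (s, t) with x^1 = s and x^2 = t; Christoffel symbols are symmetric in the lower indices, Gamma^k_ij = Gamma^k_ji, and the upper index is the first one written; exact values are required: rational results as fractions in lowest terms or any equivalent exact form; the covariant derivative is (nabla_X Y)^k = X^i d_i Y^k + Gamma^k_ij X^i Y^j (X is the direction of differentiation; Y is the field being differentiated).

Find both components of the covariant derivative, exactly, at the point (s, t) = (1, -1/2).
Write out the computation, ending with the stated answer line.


E = 19/36, F = -19/24, G = 733/144 at the point
E_s = 55/18, E_t = -1/9, F_s = -47/12, F_t = -1/12, G_s = 55/18, G_t = 11/4
EG - F^2 = 5339/2592;  g^inv = (2592/5339) * [[733/144, 19/24], [19/24, 19/36]]
first-kind symbols [ij,l] = (1/2)(d_i g_jl + d_j g_il - d_l g_ij): [ss,s] = E_s/2 = 55/36, [ss,t] = F_s - E_t/2 = -139/36, [st,s] = E_t/2 = -1/18, [st,t] = G_s/2 = 55/36, [tt,s] = F_t - G_s/2 = -29/18, [tt,t] = G_t/2 = 11/8
Gamma^s_ij = (G*[ij,s] - F*[ij,t])/(EG - F^2), Gamma^t_ij = (E*[ij,t] - F*[ij,s])/(EG - F^2)
Gamma_sss = 24469/10678, Gamma_sst = 2402/5339, Gamma_stt = -36871/10678, Gamma_tss = -113/281, Gamma_tst = 104/281, Gamma_ttt = -75/281
X = (-19/6, 5/8), Y = (1/12, -11/6) at the point

Answer: (nabla_X Y)^s = 987303/170848, (nabla_X Y)^t = 134459/13488
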